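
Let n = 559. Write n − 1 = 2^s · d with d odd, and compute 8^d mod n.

559 − 1 = 558 = 2^1 · 279, so d = 279.
8^1 ≡ 8 (mod 559)
8^2 ≡ 8^2 = 64 ≡ 64 (mod 559)
8^4 ≡ 64^2 = 4096 ≡ 183 (mod 559)
8^8 ≡ 183^2 = 33489 ≡ 508 (mod 559)
8^16 ≡ 508^2 = 258064 ≡ 365 (mod 559)
8^32 ≡ 365^2 = 133225 ≡ 183 (mod 559)
8^64 ≡ 183^2 = 33489 ≡ 508 (mod 559)
8^128 ≡ 508^2 = 258064 ≡ 365 (mod 559)
8^256 ≡ 365^2 = 133225 ≡ 183 (mod 559)
279 = 256 + 16 + 4 + 2 + 1 in binary powers of 2.
So 8^279 ≡ 183 · 365 · 183 · 64 · 8 ≡ 70 (mod 559).
Squaring chain: 70; never reaches −1, so base 8 is a Miller–Rabin witness that 559 is composite.

70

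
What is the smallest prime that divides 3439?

19

3439 is odd.
Digit sum 19, not divisible by 3.
Ends in 9: not divisible by 5.
7: 3439 = 7·491 + 2
11: 3439 = 11·312 + 7
13: 3439 = 13·264 + 7
17: 3439 = 17·202 + 5
19: 3439 = 19·181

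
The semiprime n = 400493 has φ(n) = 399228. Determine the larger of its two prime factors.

647

φ(n) = (p−1)(q−1) = n − (p+q) + 1, so p + q = 400493 − 399228 + 1 = 1266.
p and q are the roots of t² − 1266t + 400493 = 0.
Discriminant: 1266² − 4·400493 = 1602756 − 1601972 = 784; √784 = 28.
q = (1266 − 28)/2 = 619, p = (1266 + 28)/2 = 647.
Check: 619 · 647 = 400493.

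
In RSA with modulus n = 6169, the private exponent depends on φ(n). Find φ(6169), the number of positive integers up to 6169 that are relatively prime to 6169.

5940

Factor: 6169 = 31 · 199.
φ(6169) = (31−1) · (199−1) = 30 · 198 = 5940.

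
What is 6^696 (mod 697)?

305

6^1 ≡ 6 (mod 697)
6^2 ≡ 6^2 = 36 ≡ 36 (mod 697)
6^4 ≡ 36^2 = 1296 ≡ 599 (mod 697)
6^8 ≡ 599^2 = 358801 ≡ 543 (mod 697)
6^16 ≡ 543^2 = 294849 ≡ 18 (mod 697)
6^32 ≡ 18^2 = 324 ≡ 324 (mod 697)
6^64 ≡ 324^2 = 104976 ≡ 426 (mod 697)
6^128 ≡ 426^2 = 181476 ≡ 256 (mod 697)
6^256 ≡ 256^2 = 65536 ≡ 18 (mod 697)
6^512 ≡ 18^2 = 324 ≡ 324 (mod 697)
696 = 512 + 128 + 32 + 16 + 8 in binary powers of 2.
So 6^696 ≡ 324 · 256 · 324 · 18 · 543 ≡ 305 (mod 697).
Since 305 ≠ 1, base 6 is a Fermat witness: 697 is composite.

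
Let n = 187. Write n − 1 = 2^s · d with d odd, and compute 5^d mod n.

187 − 1 = 186 = 2^1 · 93, so d = 93.
5^1 ≡ 5 (mod 187)
5^2 ≡ 5^2 = 25 ≡ 25 (mod 187)
5^4 ≡ 25^2 = 625 ≡ 64 (mod 187)
5^8 ≡ 64^2 = 4096 ≡ 169 (mod 187)
5^16 ≡ 169^2 = 28561 ≡ 137 (mod 187)
5^32 ≡ 137^2 = 18769 ≡ 69 (mod 187)
5^64 ≡ 69^2 = 4761 ≡ 86 (mod 187)
93 = 64 + 16 + 8 + 4 + 1 in binary powers of 2.
So 5^93 ≡ 86 · 137 · 169 · 64 · 5 ≡ 37 (mod 187).
Squaring chain: 37; never reaches −1, so base 5 is a Miller–Rabin witness that 187 is composite.

37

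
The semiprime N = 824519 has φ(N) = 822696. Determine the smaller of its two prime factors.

φ(n) = (p−1)(q−1) = n − (p+q) + 1, so p + q = 824519 − 822696 + 1 = 1824.
p and q are the roots of t² − 1824t + 824519 = 0.
Discriminant: 1824² − 4·824519 = 3326976 − 3298076 = 28900; √28900 = 170.
q = (1824 − 170)/2 = 827, p = (1824 + 170)/2 = 997.
Check: 827 · 997 = 824519.

827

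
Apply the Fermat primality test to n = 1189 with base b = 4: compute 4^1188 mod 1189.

223

4^1 ≡ 4 (mod 1189)
4^2 ≡ 4^2 = 16 ≡ 16 (mod 1189)
4^4 ≡ 16^2 = 256 ≡ 256 (mod 1189)
4^8 ≡ 256^2 = 65536 ≡ 141 (mod 1189)
4^16 ≡ 141^2 = 19881 ≡ 857 (mod 1189)
4^32 ≡ 857^2 = 734449 ≡ 836 (mod 1189)
4^64 ≡ 836^2 = 698896 ≡ 953 (mod 1189)
4^128 ≡ 953^2 = 908209 ≡ 1002 (mod 1189)
4^256 ≡ 1002^2 = 1004004 ≡ 488 (mod 1189)
4^512 ≡ 488^2 = 238144 ≡ 344 (mod 1189)
4^1024 ≡ 344^2 = 118336 ≡ 625 (mod 1189)
1188 = 1024 + 128 + 32 + 4 in binary powers of 2.
So 4^1188 ≡ 625 · 1002 · 836 · 256 ≡ 223 (mod 1189).
Since 223 ≠ 1, base 4 is a Fermat witness: 1189 is composite.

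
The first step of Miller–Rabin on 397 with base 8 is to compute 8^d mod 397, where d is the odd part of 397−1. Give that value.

397 − 1 = 396 = 2^2 · 99, so d = 99.
8^1 ≡ 8 (mod 397)
8^2 ≡ 8^2 = 64 ≡ 64 (mod 397)
8^4 ≡ 64^2 = 4096 ≡ 126 (mod 397)
8^8 ≡ 126^2 = 15876 ≡ 393 (mod 397)
8^16 ≡ 393^2 = 154449 ≡ 16 (mod 397)
8^32 ≡ 16^2 = 256 ≡ 256 (mod 397)
8^64 ≡ 256^2 = 65536 ≡ 31 (mod 397)
99 = 64 + 32 + 2 + 1 in binary powers of 2.
So 8^99 ≡ 31 · 256 · 64 · 8 ≡ 334 (mod 397).
Squaring chain: 334 → 396; reaches −1, so base 8 does not prove 397 composite.

334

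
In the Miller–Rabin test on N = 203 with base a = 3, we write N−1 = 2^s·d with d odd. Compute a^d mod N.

203 − 1 = 202 = 2^1 · 101, so d = 101.
3^1 ≡ 3 (mod 203)
3^2 ≡ 3^2 = 9 ≡ 9 (mod 203)
3^4 ≡ 9^2 = 81 ≡ 81 (mod 203)
3^8 ≡ 81^2 = 6561 ≡ 65 (mod 203)
3^16 ≡ 65^2 = 4225 ≡ 165 (mod 203)
3^32 ≡ 165^2 = 27225 ≡ 23 (mod 203)
3^64 ≡ 23^2 = 529 ≡ 123 (mod 203)
101 = 64 + 32 + 4 + 1 in binary powers of 2.
So 3^101 ≡ 123 · 23 · 81 · 3 ≡ 89 (mod 203).
Squaring chain: 89; never reaches −1, so base 3 is a Miller–Rabin witness that 203 is composite.

89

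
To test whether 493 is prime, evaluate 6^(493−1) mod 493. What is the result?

268

6^1 ≡ 6 (mod 493)
6^2 ≡ 6^2 = 36 ≡ 36 (mod 493)
6^4 ≡ 36^2 = 1296 ≡ 310 (mod 493)
6^8 ≡ 310^2 = 96100 ≡ 458 (mod 493)
6^16 ≡ 458^2 = 209764 ≡ 239 (mod 493)
6^32 ≡ 239^2 = 57121 ≡ 426 (mod 493)
6^64 ≡ 426^2 = 181476 ≡ 52 (mod 493)
6^128 ≡ 52^2 = 2704 ≡ 239 (mod 493)
6^256 ≡ 239^2 = 57121 ≡ 426 (mod 493)
492 = 256 + 128 + 64 + 32 + 8 + 4 in binary powers of 2.
So 6^492 ≡ 426 · 239 · 52 · 426 · 458 · 310 ≡ 268 (mod 493).
Since 268 ≠ 1, base 6 is a Fermat witness: 493 is composite.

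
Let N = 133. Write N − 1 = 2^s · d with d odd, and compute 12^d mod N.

132

133 − 1 = 132 = 2^2 · 33, so d = 33.
12^1 ≡ 12 (mod 133)
12^2 ≡ 12^2 = 144 ≡ 11 (mod 133)
12^4 ≡ 11^2 = 121 ≡ 121 (mod 133)
12^8 ≡ 121^2 = 14641 ≡ 11 (mod 133)
12^16 ≡ 11^2 = 121 ≡ 121 (mod 133)
12^32 ≡ 121^2 = 14641 ≡ 11 (mod 133)
33 = 32 + 1 in binary powers of 2.
So 12^33 ≡ 11 · 12 ≡ 132 (mod 133).
Since 12^d ≡ 132 (mod 133), base 12 does not prove 133 composite.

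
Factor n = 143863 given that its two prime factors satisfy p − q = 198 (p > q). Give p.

Since p = q + 198, we have 143863 = q(q + 198), so q² + 198q − 143863 = 0.
Discriminant: 198² + 4·143863 = 39204 + 575452 = 614656; √614656 = 784.
q = (−198 + 784)/2 = 293, and p = q + 198 = 491.
Check: 293 · 491 = 143863.

491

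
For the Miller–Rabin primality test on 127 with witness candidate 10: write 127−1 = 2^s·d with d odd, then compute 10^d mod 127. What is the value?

126

127 − 1 = 126 = 2^1 · 63, so d = 63.
10^1 ≡ 10 (mod 127)
10^2 ≡ 10^2 = 100 ≡ 100 (mod 127)
10^4 ≡ 100^2 = 10000 ≡ 94 (mod 127)
10^8 ≡ 94^2 = 8836 ≡ 73 (mod 127)
10^16 ≡ 73^2 = 5329 ≡ 122 (mod 127)
10^32 ≡ 122^2 = 14884 ≡ 25 (mod 127)
63 = 32 + 16 + 8 + 4 + 2 + 1 in binary powers of 2.
So 10^63 ≡ 25 · 122 · 73 · 94 · 100 · 10 ≡ 126 (mod 127).
Since 10^d ≡ 126 (mod 127), base 10 does not prove 127 composite.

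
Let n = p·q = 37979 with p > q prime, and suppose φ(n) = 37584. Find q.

φ(n) = (p−1)(q−1) = n − (p+q) + 1, so p + q = 37979 − 37584 + 1 = 396.
p and q are the roots of t² − 396t + 37979 = 0.
Discriminant: 396² − 4·37979 = 156816 − 151916 = 4900; √4900 = 70.
q = (396 − 70)/2 = 163, p = (396 + 70)/2 = 233.
Check: 163 · 233 = 37979.

163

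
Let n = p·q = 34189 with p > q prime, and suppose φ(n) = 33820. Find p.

191

φ(n) = (p−1)(q−1) = n − (p+q) + 1, so p + q = 34189 − 33820 + 1 = 370.
p and q are the roots of t² − 370t + 34189 = 0.
Discriminant: 370² − 4·34189 = 136900 − 136756 = 144; √144 = 12.
q = (370 − 12)/2 = 179, p = (370 + 12)/2 = 191.
Check: 179 · 191 = 34189.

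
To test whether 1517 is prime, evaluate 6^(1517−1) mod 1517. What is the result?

6^1 ≡ 6 (mod 1517)
6^2 ≡ 6^2 = 36 ≡ 36 (mod 1517)
6^4 ≡ 36^2 = 1296 ≡ 1296 (mod 1517)
6^8 ≡ 1296^2 = 1679616 ≡ 297 (mod 1517)
6^16 ≡ 297^2 = 88209 ≡ 223 (mod 1517)
6^32 ≡ 223^2 = 49729 ≡ 1185 (mod 1517)
6^64 ≡ 1185^2 = 1404225 ≡ 1000 (mod 1517)
6^128 ≡ 1000^2 = 1000000 ≡ 297 (mod 1517)
6^256 ≡ 297^2 = 88209 ≡ 223 (mod 1517)
6^512 ≡ 223^2 = 49729 ≡ 1185 (mod 1517)
6^1024 ≡ 1185^2 = 1404225 ≡ 1000 (mod 1517)
1516 = 1024 + 256 + 128 + 64 + 32 + 8 + 4 in binary powers of 2.
So 6^1516 ≡ 1000 · 223 · 297 · 1000 · 1185 · 297 · 1296 ≡ 556 (mod 1517).
Since 556 ≠ 1, base 6 is a Fermat witness: 1517 is composite.

556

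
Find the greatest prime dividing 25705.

97

25705 = 5 · 5141
5141 = 53 · 97
97 is prime.
So 25705 = 5 · 53 · 97; the largest prime factor is 97.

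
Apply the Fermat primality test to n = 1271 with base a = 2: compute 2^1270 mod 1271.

1024

2^1 ≡ 2 (mod 1271)
2^2 ≡ 2^2 = 4 ≡ 4 (mod 1271)
2^4 ≡ 4^2 = 16 ≡ 16 (mod 1271)
2^8 ≡ 16^2 = 256 ≡ 256 (mod 1271)
2^16 ≡ 256^2 = 65536 ≡ 715 (mod 1271)
2^32 ≡ 715^2 = 511225 ≡ 283 (mod 1271)
2^64 ≡ 283^2 = 80089 ≡ 16 (mod 1271)
2^128 ≡ 16^2 = 256 ≡ 256 (mod 1271)
2^256 ≡ 256^2 = 65536 ≡ 715 (mod 1271)
2^512 ≡ 715^2 = 511225 ≡ 283 (mod 1271)
2^1024 ≡ 283^2 = 80089 ≡ 16 (mod 1271)
1270 = 1024 + 128 + 64 + 32 + 16 + 4 + 2 in binary powers of 2.
So 2^1270 ≡ 16 · 256 · 16 · 283 · 715 · 16 · 4 ≡ 1024 (mod 1271).
Since 1024 ≠ 1, base 2 is a Fermat witness: 1271 is composite.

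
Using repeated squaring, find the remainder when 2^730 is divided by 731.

4

2^1 ≡ 2 (mod 731)
2^2 ≡ 2^2 = 4 ≡ 4 (mod 731)
2^4 ≡ 4^2 = 16 ≡ 16 (mod 731)
2^8 ≡ 16^2 = 256 ≡ 256 (mod 731)
2^16 ≡ 256^2 = 65536 ≡ 477 (mod 731)
2^32 ≡ 477^2 = 227529 ≡ 188 (mod 731)
2^64 ≡ 188^2 = 35344 ≡ 256 (mod 731)
2^128 ≡ 256^2 = 65536 ≡ 477 (mod 731)
2^256 ≡ 477^2 = 227529 ≡ 188 (mod 731)
2^512 ≡ 188^2 = 35344 ≡ 256 (mod 731)
730 = 512 + 128 + 64 + 16 + 8 + 2 in binary powers of 2.
So 2^730 ≡ 256 · 477 · 256 · 477 · 256 · 4 ≡ 4 (mod 731).
Since 4 ≠ 1, base 2 is a Fermat witness: 731 is composite.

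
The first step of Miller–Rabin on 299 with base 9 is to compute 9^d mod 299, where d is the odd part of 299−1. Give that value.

3

299 − 1 = 298 = 2^1 · 149, so d = 149.
9^1 ≡ 9 (mod 299)
9^2 ≡ 9^2 = 81 ≡ 81 (mod 299)
9^4 ≡ 81^2 = 6561 ≡ 282 (mod 299)
9^8 ≡ 282^2 = 79524 ≡ 289 (mod 299)
9^16 ≡ 289^2 = 83521 ≡ 100 (mod 299)
9^32 ≡ 100^2 = 10000 ≡ 133 (mod 299)
9^64 ≡ 133^2 = 17689 ≡ 48 (mod 299)
9^128 ≡ 48^2 = 2304 ≡ 211 (mod 299)
149 = 128 + 16 + 4 + 1 in binary powers of 2.
So 9^149 ≡ 211 · 100 · 282 · 9 ≡ 3 (mod 299).
Squaring chain: 3; never reaches −1, so base 9 is a Miller–Rabin witness that 299 is composite.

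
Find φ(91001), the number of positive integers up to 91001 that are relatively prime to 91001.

83200

Factor: 91001 = 17 · 53 · 101.
φ(91001) = (17−1) · (53−1) · (101−1) = 16 · 52 · 100 = 83200.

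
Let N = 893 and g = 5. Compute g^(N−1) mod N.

613

5^1 ≡ 5 (mod 893)
5^2 ≡ 5^2 = 25 ≡ 25 (mod 893)
5^4 ≡ 25^2 = 625 ≡ 625 (mod 893)
5^8 ≡ 625^2 = 390625 ≡ 384 (mod 893)
5^16 ≡ 384^2 = 147456 ≡ 111 (mod 893)
5^32 ≡ 111^2 = 12321 ≡ 712 (mod 893)
5^64 ≡ 712^2 = 506944 ≡ 613 (mod 893)
5^128 ≡ 613^2 = 375769 ≡ 709 (mod 893)
5^256 ≡ 709^2 = 502681 ≡ 815 (mod 893)
5^512 ≡ 815^2 = 664225 ≡ 726 (mod 893)
892 = 512 + 256 + 64 + 32 + 16 + 8 + 4 in binary powers of 2.
So 5^892 ≡ 726 · 815 · 613 · 712 · 111 · 384 · 625 ≡ 613 (mod 893).
Since 613 ≠ 1, base 5 is a Fermat witness: 893 is composite.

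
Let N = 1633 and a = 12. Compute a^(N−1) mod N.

841

12^1 ≡ 12 (mod 1633)
12^2 ≡ 12^2 = 144 ≡ 144 (mod 1633)
12^4 ≡ 144^2 = 20736 ≡ 1140 (mod 1633)
12^8 ≡ 1140^2 = 1299600 ≡ 1365 (mod 1633)
12^16 ≡ 1365^2 = 1863225 ≡ 1605 (mod 1633)
12^32 ≡ 1605^2 = 2576025 ≡ 784 (mod 1633)
12^64 ≡ 784^2 = 614656 ≡ 648 (mod 1633)
12^128 ≡ 648^2 = 419904 ≡ 223 (mod 1633)
12^256 ≡ 223^2 = 49729 ≡ 739 (mod 1633)
12^512 ≡ 739^2 = 546121 ≡ 699 (mod 1633)
12^1024 ≡ 699^2 = 488601 ≡ 334 (mod 1633)
1632 = 1024 + 512 + 64 + 32 in binary powers of 2.
So 12^1632 ≡ 334 · 699 · 648 · 784 ≡ 841 (mod 1633).
Since 841 ≠ 1, base 12 is a Fermat witness: 1633 is composite.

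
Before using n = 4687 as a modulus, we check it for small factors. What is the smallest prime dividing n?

4687 is odd.
Digit sum 25, not divisible by 3.
Ends in 7: not divisible by 5.
7: 4687 = 7·669 + 4
11: 4687 = 11·426 + 1
13: 4687 = 13·360 + 7
17: 4687 = 17·275 + 12
19: 4687 = 19·246 + 13
23: 4687 = 23·203 + 18
29: 4687 = 29·161 + 18
31: 4687 = 31·151 + 6
37: 4687 = 37·126 + 25
41: 4687 = 41·114 + 13
43: 4687 = 43·109

43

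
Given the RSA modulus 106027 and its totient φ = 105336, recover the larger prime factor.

φ(n) = (p−1)(q−1) = n − (p+q) + 1, so p + q = 106027 − 105336 + 1 = 692.
p and q are the roots of t² − 692t + 106027 = 0.
Discriminant: 692² − 4·106027 = 478864 − 424108 = 54756; √54756 = 234.
q = (692 − 234)/2 = 229, p = (692 + 234)/2 = 463.
Check: 229 · 463 = 106027.

463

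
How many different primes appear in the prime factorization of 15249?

4

15249 = 3 · 5083
5083 = 13 · 391
391 = 17 · 23
15249 = 3 · 13 · 17 · 23, which has 4 distinct prime factors.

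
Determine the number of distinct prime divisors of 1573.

2

1573 = 11^2 · 13
1573 = 11^2 · 13, which has 2 distinct prime factors.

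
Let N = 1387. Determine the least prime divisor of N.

19

1387 is odd.
Digit sum 19, not divisible by 3.
Ends in 7: not divisible by 5.
7: 1387 = 7·198 + 1
11: 1387 = 11·126 + 1
13: 1387 = 13·106 + 9
17: 1387 = 17·81 + 10
19: 1387 = 19·73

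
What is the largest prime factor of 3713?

3713 = 47 · 79
79 is prime.
So 3713 = 47 · 79; the largest prime factor is 79.

79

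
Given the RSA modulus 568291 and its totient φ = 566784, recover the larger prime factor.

φ(n) = (p−1)(q−1) = n − (p+q) + 1, so p + q = 568291 − 566784 + 1 = 1508.
p and q are the roots of t² − 1508t + 568291 = 0.
Discriminant: 1508² − 4·568291 = 2274064 − 2273164 = 900; √900 = 30.
q = (1508 − 30)/2 = 739, p = (1508 + 30)/2 = 769.
Check: 739 · 769 = 568291.

769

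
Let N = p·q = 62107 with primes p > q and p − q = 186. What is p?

Since p = q + 186, we have 62107 = q(q + 186), so q² + 186q − 62107 = 0.
Discriminant: 186² + 4·62107 = 34596 + 248428 = 283024; √283024 = 532.
q = (−186 + 532)/2 = 173, and p = q + 186 = 359.
Check: 173 · 359 = 62107.

359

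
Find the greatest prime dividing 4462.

4462 = 2 · 2231
2231 = 23 · 97
97 is prime.
So 4462 = 2 · 23 · 97; the largest prime factor is 97.

97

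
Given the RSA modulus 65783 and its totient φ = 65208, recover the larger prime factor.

419

φ(n) = (p−1)(q−1) = n − (p+q) + 1, so p + q = 65783 − 65208 + 1 = 576.
p and q are the roots of t² − 576t + 65783 = 0.
Discriminant: 576² − 4·65783 = 331776 − 263132 = 68644; √68644 = 262.
q = (576 − 262)/2 = 157, p = (576 + 262)/2 = 419.
Check: 157 · 419 = 65783.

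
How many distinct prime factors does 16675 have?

16675 = 5^2 · 667
667 = 23 · 29
16675 = 5^2 · 23 · 29, which has 3 distinct prime factors.

3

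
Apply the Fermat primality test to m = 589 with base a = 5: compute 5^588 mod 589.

5^1 ≡ 5 (mod 589)
5^2 ≡ 5^2 = 25 ≡ 25 (mod 589)
5^4 ≡ 25^2 = 625 ≡ 36 (mod 589)
5^8 ≡ 36^2 = 1296 ≡ 118 (mod 589)
5^16 ≡ 118^2 = 13924 ≡ 377 (mod 589)
5^32 ≡ 377^2 = 142129 ≡ 180 (mod 589)
5^64 ≡ 180^2 = 32400 ≡ 5 (mod 589)
5^128 ≡ 5^2 = 25 ≡ 25 (mod 589)
5^256 ≡ 25^2 = 625 ≡ 36 (mod 589)
5^512 ≡ 36^2 = 1296 ≡ 118 (mod 589)
588 = 512 + 64 + 8 + 4 in binary powers of 2.
So 5^588 ≡ 118 · 5 · 118 · 36 ≡ 125 (mod 589).
Since 125 ≠ 1, base 5 is a Fermat witness: 589 is composite.

125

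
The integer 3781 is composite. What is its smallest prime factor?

3781 is odd.
Digit sum 19, not divisible by 3.
Ends in 1: not divisible by 5.
7: 3781 = 7·540 + 1
11: 3781 = 11·343 + 8
13: 3781 = 13·290 + 11
17: 3781 = 17·222 + 7
19: 3781 = 19·199

19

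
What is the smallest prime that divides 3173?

3173 is odd.
Digit sum 14, not divisible by 3.
Ends in 3: not divisible by 5.
7: 3173 = 7·453 + 2
11: 3173 = 11·288 + 5
13: 3173 = 13·244 + 1
17: 3173 = 17·186 + 11
19: 3173 = 19·167

19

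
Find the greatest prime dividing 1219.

53

1219 = 23 · 53
53 is prime.
So 1219 = 23 · 53; the largest prime factor is 53.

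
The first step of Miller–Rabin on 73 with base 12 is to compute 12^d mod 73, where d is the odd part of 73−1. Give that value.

46

73 − 1 = 72 = 2^3 · 9, so d = 9.
12^1 ≡ 12 (mod 73)
12^2 ≡ 12^2 = 144 ≡ 71 (mod 73)
12^4 ≡ 71^2 = 5041 ≡ 4 (mod 73)
12^8 ≡ 4^2 = 16 ≡ 16 (mod 73)
9 = 8 + 1 in binary powers of 2.
So 12^9 ≡ 16 · 12 ≡ 46 (mod 73).
Squaring chain: 46 → 72 → 1; reaches −1, so base 12 does not prove 73 composite.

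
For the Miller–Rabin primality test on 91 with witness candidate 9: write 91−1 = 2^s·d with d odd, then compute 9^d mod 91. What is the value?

1

91 − 1 = 90 = 2^1 · 45, so d = 45.
9^1 ≡ 9 (mod 91)
9^2 ≡ 9^2 = 81 ≡ 81 (mod 91)
9^4 ≡ 81^2 = 6561 ≡ 9 (mod 91)
9^8 ≡ 9^2 = 81 ≡ 81 (mod 91)
9^16 ≡ 81^2 = 6561 ≡ 9 (mod 91)
9^32 ≡ 9^2 = 81 ≡ 81 (mod 91)
45 = 32 + 8 + 4 + 1 in binary powers of 2.
So 9^45 ≡ 81 · 81 · 9 · 9 ≡ 1 (mod 91).
Since 9^d ≡ 1 (mod 91), base 9 does not prove 91 composite.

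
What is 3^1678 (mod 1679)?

430

3^1 ≡ 3 (mod 1679)
3^2 ≡ 3^2 = 9 ≡ 9 (mod 1679)
3^4 ≡ 9^2 = 81 ≡ 81 (mod 1679)
3^8 ≡ 81^2 = 6561 ≡ 1524 (mod 1679)
3^16 ≡ 1524^2 = 2322576 ≡ 519 (mod 1679)
3^32 ≡ 519^2 = 269361 ≡ 721 (mod 1679)
3^64 ≡ 721^2 = 519841 ≡ 1030 (mod 1679)
3^128 ≡ 1030^2 = 1060900 ≡ 1451 (mod 1679)
3^256 ≡ 1451^2 = 2105401 ≡ 1614 (mod 1679)
3^512 ≡ 1614^2 = 2604996 ≡ 867 (mod 1679)
3^1024 ≡ 867^2 = 751689 ≡ 1176 (mod 1679)
1678 = 1024 + 512 + 128 + 8 + 4 + 2 in binary powers of 2.
So 3^1678 ≡ 1176 · 867 · 1451 · 1524 · 81 · 9 ≡ 430 (mod 1679).
Since 430 ≠ 1, base 3 is a Fermat witness: 1679 is composite.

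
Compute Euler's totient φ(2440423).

Factor: 2440423 = 97 · 139 · 181.
φ(2440423) = (97−1) · (139−1) · (181−1) = 96 · 138 · 180 = 2384640.

2384640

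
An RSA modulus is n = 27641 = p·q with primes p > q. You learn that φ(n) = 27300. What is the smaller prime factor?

131

φ(n) = (p−1)(q−1) = n − (p+q) + 1, so p + q = 27641 − 27300 + 1 = 342.
p and q are the roots of t² − 342t + 27641 = 0.
Discriminant: 342² − 4·27641 = 116964 − 110564 = 6400; √6400 = 80.
q = (342 − 80)/2 = 131, p = (342 + 80)/2 = 211.
Check: 131 · 211 = 27641.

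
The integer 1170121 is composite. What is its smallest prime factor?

1170121 is odd.
Digit sum 13, not divisible by 3.
Ends in 1: not divisible by 5.
7: 1170121 = 7·167160 + 1
11: 1170121 = 11·106374 + 7
13: 1170121 = 13·90009 + 4
17: 1170121 = 17·68830 + 11
19: 1170121 = 19·61585 + 6
23: 1170121 = 23·50874 + 19
29: 1170121 = 29·40349

29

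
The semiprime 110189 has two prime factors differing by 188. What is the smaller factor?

251

Since p = q + 188, we have 110189 = q(q + 188), so q² + 188q − 110189 = 0.
Discriminant: 188² + 4·110189 = 35344 + 440756 = 476100; √476100 = 690.
q = (−188 + 690)/2 = 251, and p = q + 188 = 439.
Check: 251 · 439 = 110189.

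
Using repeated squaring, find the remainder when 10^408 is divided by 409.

10^1 ≡ 10 (mod 409)
10^2 ≡ 10^2 = 100 ≡ 100 (mod 409)
10^4 ≡ 100^2 = 10000 ≡ 184 (mod 409)
10^8 ≡ 184^2 = 33856 ≡ 318 (mod 409)
10^16 ≡ 318^2 = 101124 ≡ 101 (mod 409)
10^32 ≡ 101^2 = 10201 ≡ 385 (mod 409)
10^64 ≡ 385^2 = 148225 ≡ 167 (mod 409)
10^128 ≡ 167^2 = 27889 ≡ 77 (mod 409)
10^256 ≡ 77^2 = 5929 ≡ 203 (mod 409)
408 = 256 + 128 + 16 + 8 in binary powers of 2.
So 10^408 ≡ 203 · 77 · 101 · 318 ≡ 1 (mod 409).
Since the result is 1, base 10 gives no evidence that 409 is composite.

1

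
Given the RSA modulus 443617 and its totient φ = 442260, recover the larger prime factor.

811

φ(n) = (p−1)(q−1) = n − (p+q) + 1, so p + q = 443617 − 442260 + 1 = 1358.
p and q are the roots of t² − 1358t + 443617 = 0.
Discriminant: 1358² − 4·443617 = 1844164 − 1774468 = 69696; √69696 = 264.
q = (1358 − 264)/2 = 547, p = (1358 + 264)/2 = 811.
Check: 547 · 811 = 443617.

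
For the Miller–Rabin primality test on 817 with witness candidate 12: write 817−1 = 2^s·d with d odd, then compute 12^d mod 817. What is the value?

512

817 − 1 = 816 = 2^4 · 51, so d = 51.
12^1 ≡ 12 (mod 817)
12^2 ≡ 12^2 = 144 ≡ 144 (mod 817)
12^4 ≡ 144^2 = 20736 ≡ 311 (mod 817)
12^8 ≡ 311^2 = 96721 ≡ 315 (mod 817)
12^16 ≡ 315^2 = 99225 ≡ 368 (mod 817)
12^32 ≡ 368^2 = 135424 ≡ 619 (mod 817)
51 = 32 + 16 + 2 + 1 in binary powers of 2.
So 12^51 ≡ 619 · 368 · 144 · 12 ≡ 512 (mod 817).
Squaring chain: 512 → 704 → 514 → 305; never reaches −1, so base 12 is a Miller–Rabin witness that 817 is composite.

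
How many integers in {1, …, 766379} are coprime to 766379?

Factor: 766379 = 79 · 89 · 109.
φ(766379) = (79−1) · (89−1) · (109−1) = 78 · 88 · 108 = 741312.

741312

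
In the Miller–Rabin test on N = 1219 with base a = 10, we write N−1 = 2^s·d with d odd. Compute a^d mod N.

1219 − 1 = 1218 = 2^1 · 609, so d = 609.
10^1 ≡ 10 (mod 1219)
10^2 ≡ 10^2 = 100 ≡ 100 (mod 1219)
10^4 ≡ 100^2 = 10000 ≡ 248 (mod 1219)
10^8 ≡ 248^2 = 61504 ≡ 554 (mod 1219)
10^16 ≡ 554^2 = 306916 ≡ 947 (mod 1219)
10^32 ≡ 947^2 = 896809 ≡ 844 (mod 1219)
10^64 ≡ 844^2 = 712336 ≡ 440 (mod 1219)
10^128 ≡ 440^2 = 193600 ≡ 998 (mod 1219)
10^256 ≡ 998^2 = 996004 ≡ 81 (mod 1219)
10^512 ≡ 81^2 = 6561 ≡ 466 (mod 1219)
609 = 512 + 64 + 32 + 1 in binary powers of 2.
So 10^609 ≡ 466 · 440 · 844 · 10 ≡ 97 (mod 1219).
Squaring chain: 97; never reaches −1, so base 10 is a Miller–Rabin witness that 1219 is composite.

97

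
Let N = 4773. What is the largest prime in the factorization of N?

43

4773 = 3 · 1591
1591 = 37 · 43
43 is prime.
So 4773 = 3 · 37 · 43; the largest prime factor is 43.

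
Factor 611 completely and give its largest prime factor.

47

611 = 13 · 47
47 is prime.
So 611 = 13 · 47; the largest prime factor is 47.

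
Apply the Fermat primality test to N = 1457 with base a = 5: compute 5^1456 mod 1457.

5^1 ≡ 5 (mod 1457)
5^2 ≡ 5^2 = 25 ≡ 25 (mod 1457)
5^4 ≡ 25^2 = 625 ≡ 625 (mod 1457)
5^8 ≡ 625^2 = 390625 ≡ 149 (mod 1457)
5^16 ≡ 149^2 = 22201 ≡ 346 (mod 1457)
5^32 ≡ 346^2 = 119716 ≡ 242 (mod 1457)
5^64 ≡ 242^2 = 58564 ≡ 284 (mod 1457)
5^128 ≡ 284^2 = 80656 ≡ 521 (mod 1457)
5^256 ≡ 521^2 = 271441 ≡ 439 (mod 1457)
5^512 ≡ 439^2 = 192721 ≡ 397 (mod 1457)
5^1024 ≡ 397^2 = 157609 ≡ 253 (mod 1457)
1456 = 1024 + 256 + 128 + 32 + 16 in binary powers of 2.
So 5^1456 ≡ 253 · 439 · 521 · 242 · 346 ≡ 36 (mod 1457).
Since 36 ≠ 1, base 5 is a Fermat witness: 1457 is composite.

36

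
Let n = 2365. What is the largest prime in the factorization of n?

2365 = 5 · 473
473 = 11 · 43
43 is prime.
So 2365 = 5 · 11 · 43; the largest prime factor is 43.

43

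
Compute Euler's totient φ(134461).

Factor: 134461 = 43 · 53 · 59.
φ(134461) = (43−1) · (53−1) · (59−1) = 42 · 52 · 58 = 126672.

126672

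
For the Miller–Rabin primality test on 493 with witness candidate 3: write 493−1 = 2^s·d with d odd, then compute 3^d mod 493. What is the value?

493 − 1 = 492 = 2^2 · 123, so d = 123.
3^1 ≡ 3 (mod 493)
3^2 ≡ 3^2 = 9 ≡ 9 (mod 493)
3^4 ≡ 9^2 = 81 ≡ 81 (mod 493)
3^8 ≡ 81^2 = 6561 ≡ 152 (mod 493)
3^16 ≡ 152^2 = 23104 ≡ 426 (mod 493)
3^32 ≡ 426^2 = 181476 ≡ 52 (mod 493)
3^64 ≡ 52^2 = 2704 ≡ 239 (mod 493)
123 = 64 + 32 + 16 + 8 + 2 + 1 in binary powers of 2.
So 3^123 ≡ 239 · 52 · 426 · 152 · 9 · 3 ≡ 160 (mod 493).
Squaring chain: 160 → 457; never reaches −1, so base 3 is a Miller–Rabin witness that 493 is composite.

160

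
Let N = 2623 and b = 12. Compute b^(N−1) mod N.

12^1 ≡ 12 (mod 2623)
12^2 ≡ 12^2 = 144 ≡ 144 (mod 2623)
12^4 ≡ 144^2 = 20736 ≡ 2375 (mod 2623)
12^8 ≡ 2375^2 = 5640625 ≡ 1175 (mod 2623)
12^16 ≡ 1175^2 = 1380625 ≡ 927 (mod 2623)
12^32 ≡ 927^2 = 859329 ≡ 1608 (mod 2623)
12^64 ≡ 1608^2 = 2585664 ≡ 2009 (mod 2623)
12^128 ≡ 2009^2 = 4036081 ≡ 1907 (mod 2623)
12^256 ≡ 1907^2 = 3636649 ≡ 1171 (mod 2623)
12^512 ≡ 1171^2 = 1371241 ≡ 2035 (mod 2623)
12^1024 ≡ 2035^2 = 4141225 ≡ 2131 (mod 2623)
12^2048 ≡ 2131^2 = 4541161 ≡ 748 (mod 2623)
2622 = 2048 + 512 + 32 + 16 + 8 + 4 + 2 in binary powers of 2.
So 12^2622 ≡ 748 · 2035 · 1608 · 927 · 1175 · 2375 · 144 ≡ 790 (mod 2623).
Since 790 ≠ 1, base 12 is a Fermat witness: 2623 is composite.

790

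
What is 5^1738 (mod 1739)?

5^1 ≡ 5 (mod 1739)
5^2 ≡ 5^2 = 25 ≡ 25 (mod 1739)
5^4 ≡ 25^2 = 625 ≡ 625 (mod 1739)
5^8 ≡ 625^2 = 390625 ≡ 1089 (mod 1739)
5^16 ≡ 1089^2 = 1185921 ≡ 1662 (mod 1739)
5^32 ≡ 1662^2 = 2762244 ≡ 712 (mod 1739)
5^64 ≡ 712^2 = 506944 ≡ 895 (mod 1739)
5^128 ≡ 895^2 = 801025 ≡ 1085 (mod 1739)
5^256 ≡ 1085^2 = 1177225 ≡ 1661 (mod 1739)
5^512 ≡ 1661^2 = 2758921 ≡ 867 (mod 1739)
5^1024 ≡ 867^2 = 751689 ≡ 441 (mod 1739)
1738 = 1024 + 512 + 128 + 64 + 8 + 2 in binary powers of 2.
So 5^1738 ≡ 441 · 867 · 1085 · 895 · 1089 · 25 ≡ 474 (mod 1739).
Since 474 ≠ 1, base 5 is a Fermat witness: 1739 is composite.

474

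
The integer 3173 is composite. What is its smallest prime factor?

3173 is odd.
Digit sum 14, not divisible by 3.
Ends in 3: not divisible by 5.
7: 3173 = 7·453 + 2
11: 3173 = 11·288 + 5
13: 3173 = 13·244 + 1
17: 3173 = 17·186 + 11
19: 3173 = 19·167

19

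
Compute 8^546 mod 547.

8^1 ≡ 8 (mod 547)
8^2 ≡ 8^2 = 64 ≡ 64 (mod 547)
8^4 ≡ 64^2 = 4096 ≡ 267 (mod 547)
8^8 ≡ 267^2 = 71289 ≡ 179 (mod 547)
8^16 ≡ 179^2 = 32041 ≡ 315 (mod 547)
8^32 ≡ 315^2 = 99225 ≡ 218 (mod 547)
8^64 ≡ 218^2 = 47524 ≡ 482 (mod 547)
8^128 ≡ 482^2 = 232324 ≡ 396 (mod 547)
8^256 ≡ 396^2 = 156816 ≡ 374 (mod 547)
8^512 ≡ 374^2 = 139876 ≡ 391 (mod 547)
546 = 512 + 32 + 2 in binary powers of 2.
So 8^546 ≡ 391 · 218 · 64 ≡ 1 (mod 547).
Since the result is 1, base 8 gives no evidence that 547 is composite.

1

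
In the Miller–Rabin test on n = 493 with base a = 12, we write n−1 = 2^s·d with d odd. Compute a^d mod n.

493 − 1 = 492 = 2^2 · 123, so d = 123.
12^1 ≡ 12 (mod 493)
12^2 ≡ 12^2 = 144 ≡ 144 (mod 493)
12^4 ≡ 144^2 = 20736 ≡ 30 (mod 493)
12^8 ≡ 30^2 = 900 ≡ 407 (mod 493)
12^16 ≡ 407^2 = 165649 ≡ 1 (mod 493)
12^32 ≡ 1^2 = 1 ≡ 1 (mod 493)
12^64 ≡ 1^2 = 1 ≡ 1 (mod 493)
123 = 64 + 32 + 16 + 8 + 2 + 1 in binary powers of 2.
So 12^123 ≡ 1 · 1 · 1 · 407 · 144 · 12 ≡ 278 (mod 493).
Squaring chain: 278 → 376; never reaches −1, so base 12 is a Miller–Rabin witness that 493 is composite.

278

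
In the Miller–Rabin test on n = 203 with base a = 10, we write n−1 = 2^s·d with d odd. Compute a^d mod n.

203 − 1 = 202 = 2^1 · 101, so d = 101.
10^1 ≡ 10 (mod 203)
10^2 ≡ 10^2 = 100 ≡ 100 (mod 203)
10^4 ≡ 100^2 = 10000 ≡ 53 (mod 203)
10^8 ≡ 53^2 = 2809 ≡ 170 (mod 203)
10^16 ≡ 170^2 = 28900 ≡ 74 (mod 203)
10^32 ≡ 74^2 = 5476 ≡ 198 (mod 203)
10^64 ≡ 198^2 = 39204 ≡ 25 (mod 203)
101 = 64 + 32 + 4 + 1 in binary powers of 2.
So 10^101 ≡ 25 · 198 · 53 · 10 ≡ 131 (mod 203).
Squaring chain: 131; never reaches −1, so base 10 is a Miller–Rabin witness that 203 is composite.

131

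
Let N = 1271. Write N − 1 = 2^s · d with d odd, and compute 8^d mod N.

1271 − 1 = 1270 = 2^1 · 635, so d = 635.
8^1 ≡ 8 (mod 1271)
8^2 ≡ 8^2 = 64 ≡ 64 (mod 1271)
8^4 ≡ 64^2 = 4096 ≡ 283 (mod 1271)
8^8 ≡ 283^2 = 80089 ≡ 16 (mod 1271)
8^16 ≡ 16^2 = 256 ≡ 256 (mod 1271)
8^32 ≡ 256^2 = 65536 ≡ 715 (mod 1271)
8^64 ≡ 715^2 = 511225 ≡ 283 (mod 1271)
8^128 ≡ 283^2 = 80089 ≡ 16 (mod 1271)
8^256 ≡ 16^2 = 256 ≡ 256 (mod 1271)
8^512 ≡ 256^2 = 65536 ≡ 715 (mod 1271)
635 = 512 + 64 + 32 + 16 + 8 + 2 + 1 in binary powers of 2.
So 8^635 ≡ 715 · 283 · 715 · 256 · 16 · 64 · 8 ≡ 32 (mod 1271).
Squaring chain: 32; never reaches −1, so base 8 is a Miller–Rabin witness that 1271 is composite.

32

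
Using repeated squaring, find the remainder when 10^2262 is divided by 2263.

2236

10^1 ≡ 10 (mod 2263)
10^2 ≡ 10^2 = 100 ≡ 100 (mod 2263)
10^4 ≡ 100^2 = 10000 ≡ 948 (mod 2263)
10^8 ≡ 948^2 = 898704 ≡ 293 (mod 2263)
10^16 ≡ 293^2 = 85849 ≡ 2118 (mod 2263)
10^32 ≡ 2118^2 = 4485924 ≡ 658 (mod 2263)
10^64 ≡ 658^2 = 432964 ≡ 731 (mod 2263)
10^128 ≡ 731^2 = 534361 ≡ 293 (mod 2263)
10^256 ≡ 293^2 = 85849 ≡ 2118 (mod 2263)
10^512 ≡ 2118^2 = 4485924 ≡ 658 (mod 2263)
10^1024 ≡ 658^2 = 432964 ≡ 731 (mod 2263)
10^2048 ≡ 731^2 = 534361 ≡ 293 (mod 2263)
2262 = 2048 + 128 + 64 + 16 + 4 + 2 in binary powers of 2.
So 10^2262 ≡ 293 · 293 · 731 · 2118 · 948 · 100 ≡ 2236 (mod 2263).
Since 2236 ≠ 1, base 10 is a Fermat witness: 2263 is composite.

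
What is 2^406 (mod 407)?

2^1 ≡ 2 (mod 407)
2^2 ≡ 2^2 = 4 ≡ 4 (mod 407)
2^4 ≡ 4^2 = 16 ≡ 16 (mod 407)
2^8 ≡ 16^2 = 256 ≡ 256 (mod 407)
2^16 ≡ 256^2 = 65536 ≡ 9 (mod 407)
2^32 ≡ 9^2 = 81 ≡ 81 (mod 407)
2^64 ≡ 81^2 = 6561 ≡ 49 (mod 407)
2^128 ≡ 49^2 = 2401 ≡ 366 (mod 407)
2^256 ≡ 366^2 = 133956 ≡ 53 (mod 407)
406 = 256 + 128 + 16 + 4 + 2 in binary powers of 2.
So 2^406 ≡ 53 · 366 · 9 · 16 · 4 ≡ 284 (mod 407).
Since 284 ≠ 1, base 2 is a Fermat witness: 407 is composite.

284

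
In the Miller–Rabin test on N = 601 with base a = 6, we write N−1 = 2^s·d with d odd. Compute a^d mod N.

601 − 1 = 600 = 2^3 · 75, so d = 75.
6^1 ≡ 6 (mod 601)
6^2 ≡ 6^2 = 36 ≡ 36 (mod 601)
6^4 ≡ 36^2 = 1296 ≡ 94 (mod 601)
6^8 ≡ 94^2 = 8836 ≡ 422 (mod 601)
6^16 ≡ 422^2 = 178084 ≡ 188 (mod 601)
6^32 ≡ 188^2 = 35344 ≡ 486 (mod 601)
6^64 ≡ 486^2 = 236196 ≡ 3 (mod 601)
75 = 64 + 8 + 2 + 1 in binary powers of 2.
So 6^75 ≡ 3 · 422 · 36 · 6 ≡ 1 (mod 601).
Since 6^d ≡ 1 (mod 601), base 6 does not prove 601 composite.

1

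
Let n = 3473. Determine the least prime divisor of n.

23

3473 is odd.
Digit sum 17, not divisible by 3.
Ends in 3: not divisible by 5.
7: 3473 = 7·496 + 1
11: 3473 = 11·315 + 8
13: 3473 = 13·267 + 2
17: 3473 = 17·204 + 5
19: 3473 = 19·182 + 15
23: 3473 = 23·151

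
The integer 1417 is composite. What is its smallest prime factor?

1417 is odd.
Digit sum 13, not divisible by 3.
Ends in 7: not divisible by 5.
7: 1417 = 7·202 + 3
11: 1417 = 11·128 + 9
13: 1417 = 13·109

13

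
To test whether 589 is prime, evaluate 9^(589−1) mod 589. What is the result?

9^1 ≡ 9 (mod 589)
9^2 ≡ 9^2 = 81 ≡ 81 (mod 589)
9^4 ≡ 81^2 = 6561 ≡ 82 (mod 589)
9^8 ≡ 82^2 = 6724 ≡ 245 (mod 589)
9^16 ≡ 245^2 = 60025 ≡ 536 (mod 589)
9^32 ≡ 536^2 = 287296 ≡ 453 (mod 589)
9^64 ≡ 453^2 = 205209 ≡ 237 (mod 589)
9^128 ≡ 237^2 = 56169 ≡ 214 (mod 589)
9^256 ≡ 214^2 = 45796 ≡ 443 (mod 589)
9^512 ≡ 443^2 = 196249 ≡ 112 (mod 589)
588 = 512 + 64 + 8 + 4 in binary powers of 2.
So 9^588 ≡ 112 · 237 · 245 · 82 ≡ 140 (mod 589).
Since 140 ≠ 1, base 9 is a Fermat witness: 589 is composite.

140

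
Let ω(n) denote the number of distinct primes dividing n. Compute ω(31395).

5

31395 = 3 · 10465
10465 = 5 · 2093
2093 = 7 · 299
299 = 13 · 23
31395 = 3 · 5 · 7 · 13 · 23, which has 5 distinct prime factors.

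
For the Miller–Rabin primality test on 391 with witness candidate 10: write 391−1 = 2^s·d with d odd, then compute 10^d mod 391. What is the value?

320

391 − 1 = 390 = 2^1 · 195, so d = 195.
10^1 ≡ 10 (mod 391)
10^2 ≡ 10^2 = 100 ≡ 100 (mod 391)
10^4 ≡ 100^2 = 10000 ≡ 225 (mod 391)
10^8 ≡ 225^2 = 50625 ≡ 186 (mod 391)
10^16 ≡ 186^2 = 34596 ≡ 188 (mod 391)
10^32 ≡ 188^2 = 35344 ≡ 154 (mod 391)
10^64 ≡ 154^2 = 23716 ≡ 256 (mod 391)
10^128 ≡ 256^2 = 65536 ≡ 239 (mod 391)
195 = 128 + 64 + 2 + 1 in binary powers of 2.
So 10^195 ≡ 239 · 256 · 100 · 10 ≡ 320 (mod 391).
Squaring chain: 320; never reaches −1, so base 10 is a Miller–Rabin witness that 391 is composite.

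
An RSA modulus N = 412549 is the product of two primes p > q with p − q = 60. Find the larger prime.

673

Since p = q + 60, we have 412549 = q(q + 60), so q² + 60q − 412549 = 0.
Discriminant: 60² + 4·412549 = 3600 + 1650196 = 1653796; √1653796 = 1286.
q = (−60 + 1286)/2 = 613, and p = q + 60 = 673.
Check: 613 · 673 = 412549.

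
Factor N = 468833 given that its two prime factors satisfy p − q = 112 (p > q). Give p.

743

Since p = q + 112, we have 468833 = q(q + 112), so q² + 112q − 468833 = 0.
Discriminant: 112² + 4·468833 = 12544 + 1875332 = 1887876; √1887876 = 1374.
q = (−112 + 1374)/2 = 631, and p = q + 112 = 743.
Check: 631 · 743 = 468833.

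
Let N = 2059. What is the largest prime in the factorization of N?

2059 = 29 · 71
71 is prime.
So 2059 = 29 · 71; the largest prime factor is 71.

71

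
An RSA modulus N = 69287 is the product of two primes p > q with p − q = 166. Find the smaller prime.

193

Since p = q + 166, we have 69287 = q(q + 166), so q² + 166q − 69287 = 0.
Discriminant: 166² + 4·69287 = 27556 + 277148 = 304704; √304704 = 552.
q = (−166 + 552)/2 = 193, and p = q + 166 = 359.
Check: 193 · 359 = 69287.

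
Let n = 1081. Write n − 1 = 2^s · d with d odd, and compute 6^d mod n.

653

1081 − 1 = 1080 = 2^3 · 135, so d = 135.
6^1 ≡ 6 (mod 1081)
6^2 ≡ 6^2 = 36 ≡ 36 (mod 1081)
6^4 ≡ 36^2 = 1296 ≡ 215 (mod 1081)
6^8 ≡ 215^2 = 46225 ≡ 823 (mod 1081)
6^16 ≡ 823^2 = 677329 ≡ 623 (mod 1081)
6^32 ≡ 623^2 = 388129 ≡ 50 (mod 1081)
6^64 ≡ 50^2 = 2500 ≡ 338 (mod 1081)
6^128 ≡ 338^2 = 114244 ≡ 739 (mod 1081)
135 = 128 + 4 + 2 + 1 in binary powers of 2.
So 6^135 ≡ 739 · 215 · 36 · 6 ≡ 653 (mod 1081).
Squaring chain: 653 → 495 → 719; never reaches −1, so base 6 is a Miller–Rabin witness that 1081 is composite.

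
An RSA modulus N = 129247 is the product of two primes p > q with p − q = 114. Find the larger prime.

Since p = q + 114, we have 129247 = q(q + 114), so q² + 114q − 129247 = 0.
Discriminant: 114² + 4·129247 = 12996 + 516988 = 529984; √529984 = 728.
q = (−114 + 728)/2 = 307, and p = q + 114 = 421.
Check: 307 · 421 = 129247.

421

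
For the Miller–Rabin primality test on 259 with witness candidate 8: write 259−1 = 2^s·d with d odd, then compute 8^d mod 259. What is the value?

43

259 − 1 = 258 = 2^1 · 129, so d = 129.
8^1 ≡ 8 (mod 259)
8^2 ≡ 8^2 = 64 ≡ 64 (mod 259)
8^4 ≡ 64^2 = 4096 ≡ 211 (mod 259)
8^8 ≡ 211^2 = 44521 ≡ 232 (mod 259)
8^16 ≡ 232^2 = 53824 ≡ 211 (mod 259)
8^32 ≡ 211^2 = 44521 ≡ 232 (mod 259)
8^64 ≡ 232^2 = 53824 ≡ 211 (mod 259)
8^128 ≡ 211^2 = 44521 ≡ 232 (mod 259)
129 = 128 + 1 in binary powers of 2.
So 8^129 ≡ 232 · 8 ≡ 43 (mod 259).
Squaring chain: 43; never reaches −1, so base 8 is a Miller–Rabin witness that 259 is composite.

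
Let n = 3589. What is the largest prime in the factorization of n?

97

3589 = 37 · 97
97 is prime.
So 3589 = 37 · 97; the largest prime factor is 97.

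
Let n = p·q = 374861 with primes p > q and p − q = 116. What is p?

673

Since p = q + 116, we have 374861 = q(q + 116), so q² + 116q − 374861 = 0.
Discriminant: 116² + 4·374861 = 13456 + 1499444 = 1512900; √1512900 = 1230.
q = (−116 + 1230)/2 = 557, and p = q + 116 = 673.
Check: 557 · 673 = 374861.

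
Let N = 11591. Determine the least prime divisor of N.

67

11591 is odd.
Digit sum 17, not divisible by 3.
Ends in 1: not divisible by 5.
7: 11591 = 7·1655 + 6
11: 11591 = 11·1053 + 8
13: 11591 = 13·891 + 8
17: 11591 = 17·681 + 14
19: 11591 = 19·610 + 1
23: 11591 = 23·503 + 22
29: 11591 = 29·399 + 20
31: 11591 = 31·373 + 28
37: 11591 = 37·313 + 10
41: 11591 = 41·282 + 29
43: 11591 = 43·269 + 24
47: 11591 = 47·246 + 29
53: 11591 = 53·218 + 37
59: 11591 = 59·196 + 27
61: 11591 = 61·190 + 1
67: 11591 = 67·173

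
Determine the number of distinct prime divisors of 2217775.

5

2217775 = 5^2 · 88711
88711 = 7 · 12673
12673 = 19 · 667
667 = 23 · 29
2217775 = 5^2 · 7 · 19 · 23 · 29, which has 5 distinct prime factors.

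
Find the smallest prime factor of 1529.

11

1529 is odd.
Digit sum 17, not divisible by 3.
Ends in 9: not divisible by 5.
7: 1529 = 7·218 + 3
11: 1529 = 11·139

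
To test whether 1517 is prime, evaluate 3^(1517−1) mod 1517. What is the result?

3^1 ≡ 3 (mod 1517)
3^2 ≡ 3^2 = 9 ≡ 9 (mod 1517)
3^4 ≡ 9^2 = 81 ≡ 81 (mod 1517)
3^8 ≡ 81^2 = 6561 ≡ 493 (mod 1517)
3^16 ≡ 493^2 = 243049 ≡ 329 (mod 1517)
3^32 ≡ 329^2 = 108241 ≡ 534 (mod 1517)
3^64 ≡ 534^2 = 285156 ≡ 1477 (mod 1517)
3^128 ≡ 1477^2 = 2181529 ≡ 83 (mod 1517)
3^256 ≡ 83^2 = 6889 ≡ 821 (mod 1517)
3^512 ≡ 821^2 = 674041 ≡ 493 (mod 1517)
3^1024 ≡ 493^2 = 243049 ≡ 329 (mod 1517)
1516 = 1024 + 256 + 128 + 64 + 32 + 8 + 4 in binary powers of 2.
So 3^1516 ≡ 329 · 821 · 83 · 1477 · 534 · 493 · 81 ≡ 81 (mod 1517).
Since 81 ≠ 1, base 3 is a Fermat witness: 1517 is composite.

81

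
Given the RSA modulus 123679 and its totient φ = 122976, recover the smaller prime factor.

φ(n) = (p−1)(q−1) = n − (p+q) + 1, so p + q = 123679 − 122976 + 1 = 704.
p and q are the roots of t² − 704t + 123679 = 0.
Discriminant: 704² − 4·123679 = 495616 − 494716 = 900; √900 = 30.
q = (704 − 30)/2 = 337, p = (704 + 30)/2 = 367.
Check: 337 · 367 = 123679.

337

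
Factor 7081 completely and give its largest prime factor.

7081 = 73 · 97
97 is prime.
So 7081 = 73 · 97; the largest prime factor is 97.

97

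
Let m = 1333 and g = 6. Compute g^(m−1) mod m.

1

6^1 ≡ 6 (mod 1333)
6^2 ≡ 6^2 = 36 ≡ 36 (mod 1333)
6^4 ≡ 36^2 = 1296 ≡ 1296 (mod 1333)
6^8 ≡ 1296^2 = 1679616 ≡ 36 (mod 1333)
6^16 ≡ 36^2 = 1296 ≡ 1296 (mod 1333)
6^32 ≡ 1296^2 = 1679616 ≡ 36 (mod 1333)
6^64 ≡ 36^2 = 1296 ≡ 1296 (mod 1333)
6^128 ≡ 1296^2 = 1679616 ≡ 36 (mod 1333)
6^256 ≡ 36^2 = 1296 ≡ 1296 (mod 1333)
6^512 ≡ 1296^2 = 1679616 ≡ 36 (mod 1333)
6^1024 ≡ 36^2 = 1296 ≡ 1296 (mod 1333)
1332 = 1024 + 256 + 32 + 16 + 4 in binary powers of 2.
So 6^1332 ≡ 1296 · 1296 · 36 · 1296 · 1296 ≡ 1 (mod 1333).
Since the result is 1, base 6 gives no evidence that 1333 is composite.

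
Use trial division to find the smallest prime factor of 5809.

37

5809 is odd.
Digit sum 22, not divisible by 3.
Ends in 9: not divisible by 5.
7: 5809 = 7·829 + 6
11: 5809 = 11·528 + 1
13: 5809 = 13·446 + 11
17: 5809 = 17·341 + 12
19: 5809 = 19·305 + 14
23: 5809 = 23·252 + 13
29: 5809 = 29·200 + 9
31: 5809 = 31·187 + 12
37: 5809 = 37·157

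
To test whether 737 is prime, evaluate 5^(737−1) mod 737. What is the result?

5^1 ≡ 5 (mod 737)
5^2 ≡ 5^2 = 25 ≡ 25 (mod 737)
5^4 ≡ 25^2 = 625 ≡ 625 (mod 737)
5^8 ≡ 625^2 = 390625 ≡ 15 (mod 737)
5^16 ≡ 15^2 = 225 ≡ 225 (mod 737)
5^32 ≡ 225^2 = 50625 ≡ 509 (mod 737)
5^64 ≡ 509^2 = 259081 ≡ 394 (mod 737)
5^128 ≡ 394^2 = 155236 ≡ 466 (mod 737)
5^256 ≡ 466^2 = 217156 ≡ 478 (mod 737)
5^512 ≡ 478^2 = 228484 ≡ 14 (mod 737)
736 = 512 + 128 + 64 + 32 in binary powers of 2.
So 5^736 ≡ 14 · 466 · 394 · 509 ≡ 643 (mod 737).
Since 643 ≠ 1, base 5 is a Fermat witness: 737 is composite.

643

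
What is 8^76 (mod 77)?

8^1 ≡ 8 (mod 77)
8^2 ≡ 8^2 = 64 ≡ 64 (mod 77)
8^4 ≡ 64^2 = 4096 ≡ 15 (mod 77)
8^8 ≡ 15^2 = 225 ≡ 71 (mod 77)
8^16 ≡ 71^2 = 5041 ≡ 36 (mod 77)
8^32 ≡ 36^2 = 1296 ≡ 64 (mod 77)
8^64 ≡ 64^2 = 4096 ≡ 15 (mod 77)
76 = 64 + 8 + 4 in binary powers of 2.
So 8^76 ≡ 15 · 71 · 15 ≡ 36 (mod 77).
Since 36 ≠ 1, base 8 is a Fermat witness: 77 is composite.

36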